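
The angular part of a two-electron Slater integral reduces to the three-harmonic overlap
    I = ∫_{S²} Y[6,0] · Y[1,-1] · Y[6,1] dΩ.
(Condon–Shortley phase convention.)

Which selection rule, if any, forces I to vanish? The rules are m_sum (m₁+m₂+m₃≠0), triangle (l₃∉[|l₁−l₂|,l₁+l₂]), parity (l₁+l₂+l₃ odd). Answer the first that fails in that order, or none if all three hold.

azimuthal sum: 0 − 1 + 1 = 0  ✓
5 ≤ 6 ≤ 7 (triangle on l)  ✓
L = 6 + 1 + 6 = 13 (odd)  ✗

parity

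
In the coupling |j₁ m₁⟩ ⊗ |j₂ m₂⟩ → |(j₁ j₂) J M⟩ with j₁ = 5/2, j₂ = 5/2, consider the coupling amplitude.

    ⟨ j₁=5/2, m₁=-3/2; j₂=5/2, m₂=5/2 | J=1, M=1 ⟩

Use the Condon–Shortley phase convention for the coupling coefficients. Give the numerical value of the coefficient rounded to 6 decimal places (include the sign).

+√(1/7) ≈ +0.377964

√[3·4!1!1!/7! · 1!4!5!0!2!0!] = √(576/7)
  +(−1)^4/∏(4,0,0,1,1,0)! = 1/24  (running 1/24)
⟨..|..⟩ = √(576/7)·(1/24) = +0.377964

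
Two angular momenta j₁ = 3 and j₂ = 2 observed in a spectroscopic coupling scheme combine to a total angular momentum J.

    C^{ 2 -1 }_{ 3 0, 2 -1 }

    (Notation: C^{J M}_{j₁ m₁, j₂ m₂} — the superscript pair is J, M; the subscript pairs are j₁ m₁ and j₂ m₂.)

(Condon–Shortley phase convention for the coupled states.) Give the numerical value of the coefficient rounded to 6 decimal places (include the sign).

−√(2/7) = -0.534522

√[5·3!3!1!/8! · 3!3!1!3!1!3!] = √(81/14)
  +(−1)^0/∏(0,3,3,1,0,0)! = 1/36  (running 1/36)
  +(−1)^1/∏(1,2,2,0,1,1)! = -1/4  (running -2/9)
⟨..|..⟩ = √(81/14)·(-2/9) = -0.534522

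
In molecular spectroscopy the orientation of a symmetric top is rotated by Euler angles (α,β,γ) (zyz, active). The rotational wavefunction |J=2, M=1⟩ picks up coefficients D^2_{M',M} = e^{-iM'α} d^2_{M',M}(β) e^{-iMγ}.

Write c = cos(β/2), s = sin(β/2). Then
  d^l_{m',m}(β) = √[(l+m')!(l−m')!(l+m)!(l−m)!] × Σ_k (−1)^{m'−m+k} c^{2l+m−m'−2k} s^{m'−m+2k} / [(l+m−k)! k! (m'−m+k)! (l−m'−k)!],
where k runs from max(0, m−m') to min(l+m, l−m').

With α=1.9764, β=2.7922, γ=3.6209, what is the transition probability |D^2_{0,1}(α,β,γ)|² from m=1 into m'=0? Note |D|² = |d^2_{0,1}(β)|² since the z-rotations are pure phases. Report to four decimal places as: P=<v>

P=0.1552

D^2_{0,1}(1.9764,2.7922,3.6209) = e^{-i·0·1.9764}·d^2_{0,1}(2.7922)·e^{-i·1·3.6209}. Compute d first:
c=cos(2.792200/2)=0.173809, s=sin(2.792200/2)=0.984779; N=√[2·2·6·1]=4.898979
The bounds max(0,m−m')=1 and min(l+m,l−m')=2 give 2 terms
  k=1: (−1)^0·4.8990/(2)·0.1738^3·0.9848^1 = +0.012666
  k=2: (−1)^1·4.8990/(2)·0.1738^1·0.9848^3 = -0.406598
d^2_{0,1}(2.7922) = +0.012666 -0.406598 = -0.393932
|D^2_{0,1}|² = |d^2_{0,1}(β)|² = (-0.393932)² = 0.155182 (the z-rotation phases have unit modulus)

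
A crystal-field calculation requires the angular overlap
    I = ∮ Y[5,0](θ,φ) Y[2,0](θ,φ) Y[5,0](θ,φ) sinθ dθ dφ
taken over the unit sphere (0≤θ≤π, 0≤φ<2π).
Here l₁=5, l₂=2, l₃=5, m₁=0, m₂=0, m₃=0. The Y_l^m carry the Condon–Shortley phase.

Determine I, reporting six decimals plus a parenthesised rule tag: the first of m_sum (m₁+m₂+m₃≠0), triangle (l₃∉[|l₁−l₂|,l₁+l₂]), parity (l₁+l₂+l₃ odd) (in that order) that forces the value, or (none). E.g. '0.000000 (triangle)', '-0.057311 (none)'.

0.161739 (none)

Checks pass: Σm=0; 12 even; l₃=5∈[3,7].
(2·5+1)(2·2+1)(2·5+1) = 605
Δ: 2! 8! 2! / 13! → 1/38610
sum: t=0:+1/2880 t=1:−1/576 t=2:+1/2880 = -1/960
3j²(5 2 5; 0 0 0) = Δ·Π!·Σ² = 10/429  (sign +1)
(m-triple is (0,0,0) — same symbol as above.)
combine: 4πI² = 605·10/429·10/429 = 500/1521
take √, sign +1: I = 0.16173926
No selection rule forces the value: the integral is nonzero (none).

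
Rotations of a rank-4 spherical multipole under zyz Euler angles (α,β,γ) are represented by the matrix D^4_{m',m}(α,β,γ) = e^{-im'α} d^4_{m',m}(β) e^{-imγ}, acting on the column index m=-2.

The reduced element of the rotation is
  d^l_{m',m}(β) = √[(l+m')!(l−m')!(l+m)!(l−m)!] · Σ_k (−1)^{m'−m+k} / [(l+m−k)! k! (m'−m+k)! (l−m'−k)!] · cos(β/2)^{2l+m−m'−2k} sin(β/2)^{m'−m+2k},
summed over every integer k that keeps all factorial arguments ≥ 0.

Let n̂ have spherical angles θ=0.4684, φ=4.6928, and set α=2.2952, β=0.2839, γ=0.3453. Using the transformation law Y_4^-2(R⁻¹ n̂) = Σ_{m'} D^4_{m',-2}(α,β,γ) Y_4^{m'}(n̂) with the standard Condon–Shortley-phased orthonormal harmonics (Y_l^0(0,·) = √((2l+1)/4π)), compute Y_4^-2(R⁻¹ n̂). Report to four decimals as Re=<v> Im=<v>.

Need the full column D^4_{m',-2} for m'=−4..4 at α=2.2952, β=0.2839, γ=0.3453.
cos(β/2)=0.989942, sin(β/2)=0.141474
d^4_{-4,-2}: single k=2 term ⇒ +0.099676;  D = -0.089899-0.043052i
d^4_{-3,-2}: k∈[1..2] ⇒ +0.493183 -0.030218 = +0.462965;  D = +0.126956+0.445218i
d^4_{-2,-2}: k∈[0..2] ⇒ +0.922312 -0.226043 +0.005771 = +0.702040;  D = +0.378022-0.591574i
d^4_{-1,-2}: k∈[0..2] ⇒ -0.559217 +0.057106 -0.000778 = -0.502889;  D = +0.496798-0.078030i
d^4_{0,-2}: k∈[0..2] ⇒ +0.178703 -0.009733 +0.000075 = +0.169045;  D = +0.130311+0.107681i
d^4_{1,-2}: k∈[0..2] ⇒ -0.038071 +0.001166 -0.000005 = -0.036909;  D = +0.001247+0.036888i
d^4_{2,-2}: k∈[0..2] ⇒ +0.005771 -0.000094 +0.000000 = +0.005677;  D = -0.004122+0.003903i
d^4_{3,-2}: k∈[0..1] ⇒ -0.000617 +0.000004 = -0.000613;  D = -0.000611-0.000054i
d^4_{4,-2}: single k=0 term ⇒ +0.000042;  D = -0.000025-0.000033i
Y_4^{m'}(θ=0.4684,φ=4.6928) and Σ D·Y over m':
  (-0.0899-0.0431i)·(+0.0183+0.0014i)  (+0.1270+0.4452i)·(+0.0060-0.1026i)  (+0.3780-0.5916i)·(-0.3116-0.0122i)  (+0.4968-0.0780i)·(-0.0096+0.4903i)  (+0.1303+0.1077i)·(+0.1377+0.0000i)  (+0.0012+0.0369i)·(+0.0096+0.4903i)  (-0.0041+0.0039i)·(-0.3116+0.0122i)  (-0.0006-0.0001i)·(-0.0060-0.1026i)  (-0.0000-0.0000i)·(+0.0183-0.0014i)
Y_4^-2(R⁻¹ n̂) = -0.045566+0.427367i

Re=-0.0456 Im=0.4274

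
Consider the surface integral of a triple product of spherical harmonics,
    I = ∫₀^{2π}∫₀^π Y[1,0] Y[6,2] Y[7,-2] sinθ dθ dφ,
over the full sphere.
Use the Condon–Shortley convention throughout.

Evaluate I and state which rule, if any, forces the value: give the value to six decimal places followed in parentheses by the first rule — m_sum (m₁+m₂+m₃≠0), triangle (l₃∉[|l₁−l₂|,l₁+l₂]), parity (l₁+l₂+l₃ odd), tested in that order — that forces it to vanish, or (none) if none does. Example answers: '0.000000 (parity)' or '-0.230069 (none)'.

Checks pass: Σm=0; 14 even; l₃=7∈[5,7].
(2·1+1)(2·6+1)(2·7+1) = 585
Δ: 0! 2! 12! / 15! → 1/1365
sum: t=0:+1/518400 = 1/518400
3j²(1 6 7; 0 0 0) = Δ·Π!·Σ² = 7/195  (sign -1)
sum: t=0:+1/967680 = 1/967680
3j²(1 6 7; 0 2 -2) = Δ·Π!·Σ² = 3/91  (sign -1)
combine: 4πI² = 585·7/195·3/91 = 9/13
take √, sign +1: I = 0.23471705
No selection rule forces the value: the integral is nonzero (none).

0.234717 (none)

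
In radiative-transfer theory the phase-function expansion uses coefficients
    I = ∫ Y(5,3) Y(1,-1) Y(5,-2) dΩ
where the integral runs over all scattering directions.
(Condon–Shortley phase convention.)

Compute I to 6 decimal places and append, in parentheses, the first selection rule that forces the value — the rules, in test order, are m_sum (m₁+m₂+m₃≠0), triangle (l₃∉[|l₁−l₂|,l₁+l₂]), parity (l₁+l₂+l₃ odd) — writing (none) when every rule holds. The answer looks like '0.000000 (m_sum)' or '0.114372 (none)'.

Σlᵢ=11 odd — θ-integrand is odd under cosθ→−cosθ; I=0

0.000000 (parity)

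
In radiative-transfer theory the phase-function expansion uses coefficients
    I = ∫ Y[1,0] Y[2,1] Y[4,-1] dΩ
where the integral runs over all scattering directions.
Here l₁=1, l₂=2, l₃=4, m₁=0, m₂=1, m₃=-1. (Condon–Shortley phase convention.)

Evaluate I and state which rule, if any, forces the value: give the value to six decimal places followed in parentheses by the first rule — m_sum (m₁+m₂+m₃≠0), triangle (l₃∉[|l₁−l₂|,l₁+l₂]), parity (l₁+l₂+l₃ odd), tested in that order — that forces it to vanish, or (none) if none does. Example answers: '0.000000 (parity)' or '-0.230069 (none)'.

0.000000 (triangle)

triangle: need 1≤l₃≤3, have 4; I=0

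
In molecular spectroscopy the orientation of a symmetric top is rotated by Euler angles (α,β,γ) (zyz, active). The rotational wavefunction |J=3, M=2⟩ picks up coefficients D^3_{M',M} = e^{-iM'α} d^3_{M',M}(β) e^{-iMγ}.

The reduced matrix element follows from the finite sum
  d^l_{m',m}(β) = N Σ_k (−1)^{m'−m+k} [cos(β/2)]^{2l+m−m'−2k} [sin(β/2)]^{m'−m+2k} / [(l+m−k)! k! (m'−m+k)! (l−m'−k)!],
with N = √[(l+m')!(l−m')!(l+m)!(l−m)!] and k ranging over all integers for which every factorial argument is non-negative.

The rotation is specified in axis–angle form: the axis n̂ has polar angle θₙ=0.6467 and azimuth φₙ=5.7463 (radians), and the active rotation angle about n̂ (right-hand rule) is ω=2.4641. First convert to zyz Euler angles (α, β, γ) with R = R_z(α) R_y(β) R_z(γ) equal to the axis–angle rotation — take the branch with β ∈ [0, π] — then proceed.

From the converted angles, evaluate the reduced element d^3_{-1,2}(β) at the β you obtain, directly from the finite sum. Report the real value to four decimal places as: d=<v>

Axis–angle → zyz. n̂ = (sinθₙcosφₙ, sinθₙsinφₙ, cosθₙ) = (+0.517780, -0.308185, +0.798077), ω = 2.4641.
R = I cosω + sinω [n̂]ₓ + (1−cosω) n̂n̂ᵀ gives
  R = [-0.302165, -0.784169, +0.542011; +0.216366, -0.610168, -0.762156; +0.928376, -0.113024, +0.354038]
β = atan2(√(R₁₃²+R₂₃²), R₃₃) = 1.208911; α = atan2(R₂₃, R₁₃) mod 2π = 5.330562; γ = atan2(R₃₂, −R₃₁) mod 2π = 3.262740
d^3_{-1,2}(β=1.2089) via the finite sum:
With c≡cos(β/2)=0.822812 and s≡sin(β/2)=0.568314, N=[2·24·120·1]^{1/2}=75.894664
k∈{3,4} keeps every argument non-negative
  k=3: (−1)^0·75.8947/(12)·0.8228^3·0.5683^3 = +0.646691
  k=4: (−1)^1·75.8947/(24)·0.8228^1·0.5683^5 = -0.154256
d^3_{-1,2}(1.2089) = +0.646691 -0.154256 = +0.492435

d=0.4924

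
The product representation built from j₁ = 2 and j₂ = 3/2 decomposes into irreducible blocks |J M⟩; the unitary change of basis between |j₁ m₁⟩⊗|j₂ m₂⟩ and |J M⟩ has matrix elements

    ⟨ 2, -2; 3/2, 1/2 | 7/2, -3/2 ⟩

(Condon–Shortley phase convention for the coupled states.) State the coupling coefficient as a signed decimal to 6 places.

j₁+j₂−J=0  J+j₁−j₂=4  J−j₁+j₂=3  j₁+j₂+J+1=8
(j₁±m₁, j₂±m₂, J±M) = (0,4,2,1,2,5)
P² = 2304/7
sum k=0..0:
  [0] +1/48 = 1/48
S = 1/48
C² = P²·S² = 1/7 ; C = +0.377964

+0.377964  (= +√(1/7))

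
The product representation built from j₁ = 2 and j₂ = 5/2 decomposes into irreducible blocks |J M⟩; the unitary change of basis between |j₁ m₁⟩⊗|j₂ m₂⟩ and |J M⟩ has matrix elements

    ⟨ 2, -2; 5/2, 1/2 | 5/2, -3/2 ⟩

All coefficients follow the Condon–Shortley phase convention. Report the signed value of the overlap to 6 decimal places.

√[6·2!2!3!/8! · 0!4!3!2!1!4!] = √(864/35)
  +(−1)^2/∏(2,0,2,1,0,2)! = 1/8  (running 1/8)
⟨..|..⟩ = √(864/35)·(1/8) = +0.621059

+√(27/70) ≈ +0.621059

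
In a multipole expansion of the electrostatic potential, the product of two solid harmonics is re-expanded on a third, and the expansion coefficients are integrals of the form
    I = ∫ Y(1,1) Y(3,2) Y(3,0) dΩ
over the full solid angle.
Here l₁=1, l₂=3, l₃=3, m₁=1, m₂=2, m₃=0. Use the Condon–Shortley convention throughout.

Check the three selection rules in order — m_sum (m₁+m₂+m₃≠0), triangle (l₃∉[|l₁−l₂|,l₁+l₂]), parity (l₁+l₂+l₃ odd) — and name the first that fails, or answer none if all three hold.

m₁+m₂+m₃ = 1 + 2 + 0 = 3  ✗
triangle: |1−3|=2 ≤ l₃=3 ≤ 1+3=4
parity: l₁+l₂+l₃ = 7 is odd

m_sum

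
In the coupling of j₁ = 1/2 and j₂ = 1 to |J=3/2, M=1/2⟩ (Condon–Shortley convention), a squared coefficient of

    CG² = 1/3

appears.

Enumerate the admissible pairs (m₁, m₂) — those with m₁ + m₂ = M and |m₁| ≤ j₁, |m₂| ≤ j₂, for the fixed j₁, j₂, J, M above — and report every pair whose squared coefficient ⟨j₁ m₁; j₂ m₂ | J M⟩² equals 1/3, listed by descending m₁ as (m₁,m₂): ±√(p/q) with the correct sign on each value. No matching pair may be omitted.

Admissible pairs with m₁+m₂ = M = 1/2: (-1/2,1), (1/2,0)
  (m₁,m₂)=(1/2,0): CG² = 2/3, CG = +√(2/3)
  (m₁,m₂)=(-1/2,1): CG² = 1/3, CG = +√(1/3)   ← matches the target
Pairs with CG² = 1/3: (-1/2,1): +√(1/3)

(-1/2,1): +√(1/3)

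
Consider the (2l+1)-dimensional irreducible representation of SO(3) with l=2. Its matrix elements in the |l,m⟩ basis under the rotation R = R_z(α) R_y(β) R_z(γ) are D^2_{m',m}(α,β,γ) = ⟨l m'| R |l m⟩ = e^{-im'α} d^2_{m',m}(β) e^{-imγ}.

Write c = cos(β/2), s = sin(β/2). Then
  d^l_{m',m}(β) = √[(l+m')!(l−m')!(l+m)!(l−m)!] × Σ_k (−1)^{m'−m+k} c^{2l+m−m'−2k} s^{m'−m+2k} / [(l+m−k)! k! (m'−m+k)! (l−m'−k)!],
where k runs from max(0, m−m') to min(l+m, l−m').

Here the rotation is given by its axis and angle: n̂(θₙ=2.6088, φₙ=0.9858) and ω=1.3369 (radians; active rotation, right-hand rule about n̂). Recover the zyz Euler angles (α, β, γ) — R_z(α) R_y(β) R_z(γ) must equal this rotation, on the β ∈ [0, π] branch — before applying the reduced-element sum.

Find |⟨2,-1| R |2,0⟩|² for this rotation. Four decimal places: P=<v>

Axis–angle → zyz. n̂ = (sinθₙcosφₙ, sinθₙsinφₙ, cosθₙ) = (+0.280483, +0.423477, -0.861392), ω = 1.3369.
R = I cosω + sinω [n̂]ₓ + (1−cosω) n̂n̂ᵀ gives
  R = [+0.292207, +0.929186, +0.226338; -0.746688, +0.369539, -0.553081; -0.597556, -0.007389, +0.801794]
β = atan2(√(R₁₃²+R₂₃²), R₃₃) = 0.640506; α = atan2(R₂₃, R₁₃) mod 2π = 5.100827; γ = atan2(R₃₂, −R₃₁) mod 2π = 6.270820
Split into d^2_{-1,0}(β=0.6405) × two z-phases.
Half-angle: c=0.949156, s=0.314807. N=√(1·6·2·2)=4.898979
k∈{1,2} keeps every argument non-negative
  k=1: (−1)^0·4.8990/(2)·0.9492^3·0.3148^1 = +0.659374
  k=2: (−1)^1·4.8990/(2)·0.9492^1·0.3148^3 = -0.072535
d^2_{-1,0}(0.6405) = +0.659374 -0.072535 = +0.586840
|D^2_{-1,0}|² = |d^2_{-1,0}(β)|² = (+0.586840)² = 0.344381 (the z-rotation phases have unit modulus)

P=0.3444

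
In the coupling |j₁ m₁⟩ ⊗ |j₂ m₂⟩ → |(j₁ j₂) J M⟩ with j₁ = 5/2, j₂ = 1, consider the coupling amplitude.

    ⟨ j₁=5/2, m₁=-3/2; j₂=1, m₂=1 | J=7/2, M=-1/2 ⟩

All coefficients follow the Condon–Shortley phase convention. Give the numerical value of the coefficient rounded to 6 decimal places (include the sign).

√[8·0!5!2!/8! · 1!4!2!0!3!4!] = √(2304/7)
  +(−1)^0/∏(0,0,4,2,1,0)! = 1/48  (running 1/48)
⟨..|..⟩ = √(2304/7)·(1/48) = +0.377964

+√(1/7) ≈ +0.377964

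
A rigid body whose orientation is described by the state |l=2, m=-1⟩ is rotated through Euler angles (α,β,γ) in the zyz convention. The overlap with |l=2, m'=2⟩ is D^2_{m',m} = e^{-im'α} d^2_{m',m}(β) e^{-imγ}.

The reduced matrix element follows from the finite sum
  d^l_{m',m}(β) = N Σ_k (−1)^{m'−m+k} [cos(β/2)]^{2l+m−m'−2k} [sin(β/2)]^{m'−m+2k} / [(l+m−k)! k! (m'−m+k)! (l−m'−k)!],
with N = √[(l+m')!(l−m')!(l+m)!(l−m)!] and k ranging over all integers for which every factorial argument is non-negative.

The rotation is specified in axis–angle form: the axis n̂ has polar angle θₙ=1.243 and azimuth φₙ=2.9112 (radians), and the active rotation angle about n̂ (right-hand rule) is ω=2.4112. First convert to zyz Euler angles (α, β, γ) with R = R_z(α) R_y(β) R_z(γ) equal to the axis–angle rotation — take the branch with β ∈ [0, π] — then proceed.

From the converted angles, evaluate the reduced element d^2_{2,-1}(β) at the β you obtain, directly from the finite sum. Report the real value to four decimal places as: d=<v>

Axis–angle → zyz. n̂ = (sinθₙcosφₙ, sinθₙsinφₙ, cosθₙ) = (-0.921738, +0.216201, +0.321957), ω = 2.4112.
R = I cosω + sinω [n̂]ₓ + (1−cosω) n̂n̂ᵀ gives
  R = [+0.737566, -0.562525, -0.373580; -0.132929, -0.663351, +0.736407; -0.662062, -0.493490, -0.564041]
β = atan2(√(R₁₃²+R₂₃²), R₃₃) = 2.170067; α = atan2(R₂₃, R₁₃) mod 2π = 2.040267; γ = atan2(R₃₂, −R₃₁) mod 2π = 5.642645
d^2_{2,-1}(β=2.1701) via the finite sum:
With c≡cos(β/2)=0.466883 and s≡sin(β/2)=0.884319, N=[24·1·1·6]^{1/2}=12.000000
k∈{0} keeps every argument non-negative
  k=0: (−1)^3·12.0000/(6)·0.4669^1·0.8843^3 = -0.645751
d^2_{2,-1}(2.1701) = -0.645751

d=-0.6458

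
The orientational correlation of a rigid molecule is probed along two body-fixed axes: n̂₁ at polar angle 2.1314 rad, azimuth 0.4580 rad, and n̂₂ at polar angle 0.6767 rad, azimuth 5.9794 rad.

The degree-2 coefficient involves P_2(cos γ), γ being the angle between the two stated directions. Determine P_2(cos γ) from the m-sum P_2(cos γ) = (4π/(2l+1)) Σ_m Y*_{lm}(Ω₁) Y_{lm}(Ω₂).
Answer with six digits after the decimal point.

Summing Y*_{l m}(θ₁,φ₁)·Y_{l m}(θ₂,φ₂) over m ∈ [−2, 2]; prefactor 4π/(2·2+1) = 2.513274:
  m=-2: Y*=0.16874 + 0.21977j  Y=0.12437 + 0.08648j  product 0.00198 + 0.04192j
  m=-1: Y*=-0.31203 - 0.15382j  Y=0.35991 + 0.11283j  product -0.09495 - 0.09057j
  m=+0: Y*=-0.04791 + 0.00000j  Y=0.25974 + 0.00000j  product -0.01244 + 0.00000j
  m=+1: Y*=0.31203 - 0.15382j  Y=-0.35991 + 0.11283j  product -0.09495 + 0.09057j
  m=+2: Y*=0.16874 - 0.21977j  Y=0.12437 - 0.08648j  product 0.00198 - 0.04192j
Accumulated sum -0.19838 + 0.00000j; after 4π/(2l+1) scaling, -0.49858 + 0.00000j ⇒ P_2 = -0.498581

-0.498581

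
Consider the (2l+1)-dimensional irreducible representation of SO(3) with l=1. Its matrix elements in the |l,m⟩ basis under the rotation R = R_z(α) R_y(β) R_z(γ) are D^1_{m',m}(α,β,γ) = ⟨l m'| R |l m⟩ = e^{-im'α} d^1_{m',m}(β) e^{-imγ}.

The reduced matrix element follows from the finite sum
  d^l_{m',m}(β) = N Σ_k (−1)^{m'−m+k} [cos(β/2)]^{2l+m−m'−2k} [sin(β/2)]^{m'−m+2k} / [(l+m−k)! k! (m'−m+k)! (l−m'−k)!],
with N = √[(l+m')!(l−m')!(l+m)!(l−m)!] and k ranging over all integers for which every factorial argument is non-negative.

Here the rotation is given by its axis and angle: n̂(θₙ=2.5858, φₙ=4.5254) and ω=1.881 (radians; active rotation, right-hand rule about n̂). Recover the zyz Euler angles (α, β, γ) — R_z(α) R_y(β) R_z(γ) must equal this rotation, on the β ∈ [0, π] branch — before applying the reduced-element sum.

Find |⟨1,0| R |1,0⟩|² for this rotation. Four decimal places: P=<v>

Axis–angle → zyz. n̂ = (sinθₙcosφₙ, sinθₙsinφₙ, cosθₙ) = (-0.098085, -0.518420, -0.849482), ω = 1.8810.
R = I cosω + sinω [n̂]ₓ + (1−cosω) n̂n̂ᵀ gives
  R = [-0.292695, +0.875309, -0.384921; -0.742567, +0.045546, +0.668221; +0.602431, +0.481415, +0.636644]
β = atan2(√(R₁₃²+R₂₃²), R₃₃) = 0.880657; α = atan2(R₂₃, R₁₃) mod 2π = 2.093411; γ = atan2(R₃₂, −R₃₁) mod 2π = 2.467389
First d^1_{0,0}(β=0.8807), then the phase factors e^{-i(0)α} and e^{-i(0)γ}:
With c≡cos(β/2)=0.904612 and s≡sin(β/2)=0.426237, N=[1·1·1·1]^{1/2}=1.000000
Admissible k: 0..1 (factorial args all ≥0)
  k=0: (−1)^0·1.0000/(1)·0.9046^2·0.4262^0 = +0.818322
  k=1: (−1)^1·1.0000/(1)·0.9046^0·0.4262^2 = -0.181678
d^1_{0,0}(0.8807) = +0.818322 -0.181678 = +0.636644
|D^1_{0,0}|² = |d^1_{0,0}(β)|² = (+0.636644)² = 0.405316 (the z-rotation phases have unit modulus)

P=0.4053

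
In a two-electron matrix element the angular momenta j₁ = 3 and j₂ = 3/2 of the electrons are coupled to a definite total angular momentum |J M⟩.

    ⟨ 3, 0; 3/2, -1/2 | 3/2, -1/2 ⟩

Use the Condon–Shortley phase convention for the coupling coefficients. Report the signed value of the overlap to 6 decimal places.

-0.507093

j₁+j₂−J=3  J+j₁−j₂=3  J−j₁+j₂=0  j₁+j₂+J+1=7
(j₁±m₁, j₂±m₂, J±M) = (3,3,1,2,1,2)
P² = 144/35
sum k=1..1:
  [1] −1/4 = -1/4
S = -1/4
C² = P²·S² = 9/35 ; C = -0.507093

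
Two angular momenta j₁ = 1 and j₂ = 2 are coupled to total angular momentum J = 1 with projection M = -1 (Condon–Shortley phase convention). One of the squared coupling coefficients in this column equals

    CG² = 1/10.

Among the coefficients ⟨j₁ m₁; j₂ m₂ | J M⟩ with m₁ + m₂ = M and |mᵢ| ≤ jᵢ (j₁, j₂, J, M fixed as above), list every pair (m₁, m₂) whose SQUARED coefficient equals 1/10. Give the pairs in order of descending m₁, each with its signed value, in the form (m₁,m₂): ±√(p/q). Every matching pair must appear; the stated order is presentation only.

Admissible pairs with m₁+m₂ = M = -1: (-1,0), (0,-1), (1,-2)
  (m₁,m₂)=(1,-2): CG² = 3/5, CG = +√(3/5)
  (m₁,m₂)=(0,-1): CG² = 3/10, CG = −√(3/10)
  (m₁,m₂)=(-1,0): CG² = 1/10, CG = +√(1/10)   ← matches the target
Pairs with CG² = 1/10: (-1,0): +√(1/10)

(-1,0): +√(1/10)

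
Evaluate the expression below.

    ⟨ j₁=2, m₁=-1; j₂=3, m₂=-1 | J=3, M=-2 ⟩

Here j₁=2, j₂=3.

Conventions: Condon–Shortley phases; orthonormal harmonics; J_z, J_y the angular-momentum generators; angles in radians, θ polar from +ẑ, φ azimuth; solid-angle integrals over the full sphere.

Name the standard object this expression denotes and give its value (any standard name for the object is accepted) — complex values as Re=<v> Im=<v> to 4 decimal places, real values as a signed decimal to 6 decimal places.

This is a Clebsch–Gordan (vector-coupling) coefficient.
triangle: 2!×2!×4!/9! = 96/362880
(j±m)!: 1!×3!×2!×4!×1!×5! = 34560
prefactor² = (2J+1)×Δ×N² = 64
  k=1: −1/(1!×1!×2!×1!×0!×3!) = -1/12
  k=2: +1/(2!×0!×1!×0!×1!×4!) = 1/48
Σ = -1/16  ⇒  CG² = 64×(-1/16)² = 1/4
CG = −√(1/4) = -0.500000

Clebsch–Gordan coefficient, −√(1/4) ≈ -0.500000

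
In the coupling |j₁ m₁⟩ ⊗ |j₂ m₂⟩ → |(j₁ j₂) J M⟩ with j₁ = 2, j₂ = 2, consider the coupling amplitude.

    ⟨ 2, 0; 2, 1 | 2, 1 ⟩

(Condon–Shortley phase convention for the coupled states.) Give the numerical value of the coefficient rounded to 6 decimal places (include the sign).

−√(1/14) = -0.267261

j₁+j₂−J=2  J+j₁−j₂=2  J−j₁+j₂=2  j₁+j₂+J+1=7
(j₁±m₁, j₂±m₂, J±M) = (2,2,3,1,3,1)
P² = 8/7
sum k=1..2:
  [1] −1/2 = -1/2
  [2] +1/4 = 1/4
S = -1/4
C² = P²·S² = 1/14 ; C = -0.267261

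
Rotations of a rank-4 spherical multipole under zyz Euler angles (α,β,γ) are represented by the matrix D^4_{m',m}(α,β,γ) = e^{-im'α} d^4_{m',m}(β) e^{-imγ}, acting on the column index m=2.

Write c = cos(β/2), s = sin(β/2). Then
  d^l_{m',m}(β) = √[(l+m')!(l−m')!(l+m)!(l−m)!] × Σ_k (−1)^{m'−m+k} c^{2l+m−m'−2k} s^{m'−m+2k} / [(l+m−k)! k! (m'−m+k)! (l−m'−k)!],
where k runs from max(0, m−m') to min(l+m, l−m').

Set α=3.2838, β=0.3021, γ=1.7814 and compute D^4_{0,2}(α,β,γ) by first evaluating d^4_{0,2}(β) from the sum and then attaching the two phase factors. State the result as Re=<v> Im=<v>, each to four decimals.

First d^4_{0,2}(β=0.3021), then the phase factors e^{-i(0)α} and e^{-i(2)γ}:
Half-angle: c=0.988614, s=0.150476. N=√(24·24·720·2)=910.735966
k∈{2,3,4} keeps every argument non-negative
  k=2: (−1)^0·910.7360/(96)·0.9886^6·0.1505^2 = +0.200547
  k=3: (−1)^1·910.7360/(36)·0.9886^4·0.1505^4 = -0.012390
  k=4: (−1)^2·910.7360/(96)·0.9886^2·0.1505^6 = +0.000108
d^4_{0,2}(0.3021) = +0.200547 -0.012390 +0.000108 = +0.188265
Attach z-rotation phases: D = e^{-i(0)(3.2838)}·(+0.188265)·e^{-i(2)(1.7814)} = -0.171810+0.076975i

Re=-0.1718 Im=0.0770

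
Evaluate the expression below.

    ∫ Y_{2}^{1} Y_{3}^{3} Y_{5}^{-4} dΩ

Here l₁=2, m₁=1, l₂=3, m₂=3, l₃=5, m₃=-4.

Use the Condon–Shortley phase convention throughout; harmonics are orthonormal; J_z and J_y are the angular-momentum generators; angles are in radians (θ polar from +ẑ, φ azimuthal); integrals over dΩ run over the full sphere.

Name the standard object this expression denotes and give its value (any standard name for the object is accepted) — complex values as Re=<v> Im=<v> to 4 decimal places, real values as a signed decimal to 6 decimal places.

This is a Gaunt coefficient — the integral of a triple product of spherical harmonics over the sphere.
m-sum 0 ✓  L=10 even ✓  1≤5≤5 ✓
Π(2lᵢ+1) = 5×7×11 = 385
triangle coeff Δ(2,3,5) = 1/2310
Σ_t [0,0]: t=0:+1/144 = 1/144
(3j)²=10/231 [(2 3 5; 0 0 0)], sign=-1
Σ_t [0,0]: t=0:+1/4320 = 1/4320
(3j)²=2/55 [(2 3 5; 1 3 -4)], sign=-1
⇒ 4πI² = 20/33
I = (+1)√(20/33/(4π)) = 0.21961050

Gaunt coefficient, +0.219610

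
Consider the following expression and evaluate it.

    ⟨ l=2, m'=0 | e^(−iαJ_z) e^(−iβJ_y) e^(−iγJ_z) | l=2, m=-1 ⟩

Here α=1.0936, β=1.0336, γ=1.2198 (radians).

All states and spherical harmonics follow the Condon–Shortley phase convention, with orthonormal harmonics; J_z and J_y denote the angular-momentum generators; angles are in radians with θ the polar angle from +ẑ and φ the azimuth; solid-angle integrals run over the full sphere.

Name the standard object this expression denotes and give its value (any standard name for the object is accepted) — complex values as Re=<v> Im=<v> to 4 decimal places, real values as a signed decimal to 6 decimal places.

Wigner D-matrix element, Re=-0.1851 Im=-0.5056

This is a Wigner D-matrix element — the rotation-matrix element ⟨l m'| R(α,β,γ) |l m⟩ in the angular-momentum basis.
First d^2_{0,-1}(β=1.0336), then the phase factors e^{-i(0)α} and e^{-i(-1)γ}:
Half-angle: c=0.869405, s=0.494101. N=√(2·2·1·6)=4.898979
The bounds max(0,m−m')=0 and min(l+m,l−m')=1 give 2 terms
  k=0: (−1)^1·4.8990/(2)·0.8694^3·0.4941^1 = -0.795348
  k=1: (−1)^2·4.8990/(2)·0.8694^1·0.4941^3 = +0.256888
d^2_{0,-1}(1.0336) = -0.795348 +0.256888 = -0.538460
D = (+1.000000+0.000000i)·(-0.538460)·(+0.343834+0.939031i) = -0.185141-0.505630i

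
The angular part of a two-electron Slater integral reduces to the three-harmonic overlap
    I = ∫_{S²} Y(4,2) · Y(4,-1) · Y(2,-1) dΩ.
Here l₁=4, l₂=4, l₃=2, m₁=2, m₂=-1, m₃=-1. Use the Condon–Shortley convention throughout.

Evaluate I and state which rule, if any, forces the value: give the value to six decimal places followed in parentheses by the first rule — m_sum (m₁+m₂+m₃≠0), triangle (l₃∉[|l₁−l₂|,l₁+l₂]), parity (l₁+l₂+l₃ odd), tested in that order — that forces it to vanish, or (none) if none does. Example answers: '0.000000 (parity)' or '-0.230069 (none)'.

Rules hold: Σm=0, L=10 even, 0≤2≤8.
N = 9·9·5 = 405
Δ = 6!·2!·2!/11! = 1/13860
Racah Σ t=2..4: t=2:+1/192 t=3:−1/36 t=4:+1/192 = -5/288
⇒ 3j(4 4 2; 0 0 0)² = 20/693, sgn -1
Racah Σ t=1..2: t=1:−1/240 t=2:+1/96 = 1/160
⇒ 3j(4 4 2; 2 -1 -1)² = 27/1540, sgn -1
4πI² = N·(3j₀)²·(3jₘ)² = 1215/5929
I = +1·√(0.204925/4π) = 0.12770047
No selection rule forces the value: the integral is nonzero (none).

0.127700 (none)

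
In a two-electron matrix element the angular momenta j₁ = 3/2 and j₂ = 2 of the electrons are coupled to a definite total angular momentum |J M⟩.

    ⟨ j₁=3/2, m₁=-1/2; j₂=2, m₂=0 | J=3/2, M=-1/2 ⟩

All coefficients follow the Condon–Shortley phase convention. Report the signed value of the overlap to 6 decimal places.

√[4·2!1!2!/6! · 1!2!2!2!1!2!] = √(16/45)
  +(−1)^1/∏(1,1,1,1,0,1)! = -1  (running -1)
  +(−1)^2/∏(2,0,0,0,1,2)! = 1/4  (running -3/4)
⟨..|..⟩ = √(16/45)·(-3/4) = -0.447214

-0.447214  (= −√(1/5))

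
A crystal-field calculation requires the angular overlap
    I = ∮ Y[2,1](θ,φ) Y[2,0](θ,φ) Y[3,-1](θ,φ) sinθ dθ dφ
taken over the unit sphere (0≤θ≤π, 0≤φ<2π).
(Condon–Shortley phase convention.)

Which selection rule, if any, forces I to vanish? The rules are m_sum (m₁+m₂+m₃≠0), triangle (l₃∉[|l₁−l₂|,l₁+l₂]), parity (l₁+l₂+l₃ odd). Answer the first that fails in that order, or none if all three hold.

Σmᵢ = 0  ✓
l₃∈[|l₁−l₂|,l₁+l₂]=[0,4], have l₃=3  ✓
Σlᵢ = 7 ⇒ odd  ✗

parity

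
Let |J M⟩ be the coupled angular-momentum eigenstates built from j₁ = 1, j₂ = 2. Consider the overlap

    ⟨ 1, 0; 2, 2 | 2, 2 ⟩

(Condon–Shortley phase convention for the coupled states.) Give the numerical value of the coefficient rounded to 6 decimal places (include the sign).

−√(2/3) ≈ -0.816497

triangle: 1!×1!×3!/6! = 6/720
(j±m)!: 1!×1!×4!×0!×4!×0! = 576
prefactor² = (2J+1)×Δ×N² = 24
  k=1: −1/(1!×0!×0!×3!×1!×0!) = -1/6
Σ = -1/6  ⇒  CG² = 24×(-1/6)² = 2/3
CG = −√(2/3) = -0.816497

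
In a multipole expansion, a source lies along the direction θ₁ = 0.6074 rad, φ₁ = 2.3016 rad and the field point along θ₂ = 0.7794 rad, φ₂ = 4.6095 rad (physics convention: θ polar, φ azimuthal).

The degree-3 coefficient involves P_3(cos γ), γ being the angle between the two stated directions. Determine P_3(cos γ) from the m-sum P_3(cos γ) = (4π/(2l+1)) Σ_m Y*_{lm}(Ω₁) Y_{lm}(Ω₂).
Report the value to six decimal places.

Term-by-term m-sum for l=3 (normalisation 4π/7 = 1.795196):
  m=-3: (+0.063056+0.045170i) × (+0.044008-0.138018i) = +0.009009-0.006715i  (running Σ = +0.009009-0.006715i)
  m=-2: (-0.029788-0.271727i) × (-0.351550-0.073380i) = -0.009467+0.097712i  (running Σ = -0.000458+0.090997i)
  m=-1: (-0.291943+0.325696i) × (-0.035694+0.345696i) = -0.102171-0.112549i  (running Σ = -0.102629-0.021553i)
  m=0: (+0.113780-0.000000i) × (-0.124766+0.000000i) = -0.014196+0.000000i  (running Σ = -0.116825-0.021553i)
  m=1: (+0.291943+0.325696i) × (+0.035694+0.345696i) = -0.102171+0.112549i  (running Σ = -0.218996+0.090997i)
  m=2: (-0.029788+0.271727i) × (-0.351550+0.073380i) = -0.009467-0.097712i  (running Σ = -0.228464-0.006715i)
  m=3: (-0.063056+0.045170i) × (-0.044008-0.138018i) = +0.009009+0.006715i  (running Σ = -0.219454+0.000000i)
Σ over m = -0.219454+0.000000i; ×(4π/7) → -0.393964+0.000000i. Real part: -0.393964

-0.393964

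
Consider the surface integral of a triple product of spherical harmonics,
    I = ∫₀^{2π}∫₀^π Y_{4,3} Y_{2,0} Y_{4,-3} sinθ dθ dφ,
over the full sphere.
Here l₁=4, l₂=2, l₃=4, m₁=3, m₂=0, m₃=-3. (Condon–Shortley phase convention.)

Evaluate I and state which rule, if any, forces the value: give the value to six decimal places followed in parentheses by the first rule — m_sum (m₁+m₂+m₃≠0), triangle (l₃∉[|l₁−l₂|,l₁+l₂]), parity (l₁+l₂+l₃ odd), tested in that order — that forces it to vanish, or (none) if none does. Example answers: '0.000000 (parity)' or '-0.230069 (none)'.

Checks pass: Σm=0; 10 even; l₃=4∈[2,6].
(2·4+1)(2·2+1)(2·4+1) = 405
Δ: 2! 6! 2! / 11! → 1/13860
sum: t=0:+1/192 t=1:−1/36 t=2:+1/192 = -5/288
3j²(4 2 4; 0 0 0) = Δ·Π!·Σ² = 20/693  (sign -1)
sum: t=0:+1/480 t=1:−1/720 = 1/1440
3j²(4 2 4; 3 0 -3) = Δ·Π!·Σ² = 7/1980  (sign -1)
combine: 4πI² = 405·20/693·7/1980 = 5/121
take √, sign +1: I = 0.05734392
No selection rule forces the value: the integral is nonzero (none).

0.057344 (none)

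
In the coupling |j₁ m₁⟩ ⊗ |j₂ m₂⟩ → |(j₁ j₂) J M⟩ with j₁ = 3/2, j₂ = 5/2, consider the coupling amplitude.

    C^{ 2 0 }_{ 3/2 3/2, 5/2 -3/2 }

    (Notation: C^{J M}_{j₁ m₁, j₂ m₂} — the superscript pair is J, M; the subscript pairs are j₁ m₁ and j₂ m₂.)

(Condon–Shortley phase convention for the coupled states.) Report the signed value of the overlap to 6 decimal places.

triangle: 2!×1!×3!/7! = 12/5040
(j±m)!: 3!×0!×1!×4!×2!×2! = 576
prefactor² = (2J+1)×Δ×N² = 48/7
  k=0: +1/(0!×2!×0!×1!×1!×2!) = 1/4
Σ = 1/4  ⇒  CG² = 48/7×(1/4)² = 3/7
CG = +√(3/7) = +0.654654

+0.654654  (= +√(3/7))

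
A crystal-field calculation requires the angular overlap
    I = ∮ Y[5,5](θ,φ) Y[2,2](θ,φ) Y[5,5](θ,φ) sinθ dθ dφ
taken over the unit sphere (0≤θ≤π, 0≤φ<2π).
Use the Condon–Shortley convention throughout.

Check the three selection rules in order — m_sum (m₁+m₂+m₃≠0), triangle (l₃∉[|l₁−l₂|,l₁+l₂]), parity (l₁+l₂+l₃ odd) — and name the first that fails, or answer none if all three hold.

azimuthal sum: 5 + 2 + 5 = 12  ✗
3 ≤ 5 ≤ 7 (triangle on l)
L = 5 + 2 + 5 = 12 (even)

m_sum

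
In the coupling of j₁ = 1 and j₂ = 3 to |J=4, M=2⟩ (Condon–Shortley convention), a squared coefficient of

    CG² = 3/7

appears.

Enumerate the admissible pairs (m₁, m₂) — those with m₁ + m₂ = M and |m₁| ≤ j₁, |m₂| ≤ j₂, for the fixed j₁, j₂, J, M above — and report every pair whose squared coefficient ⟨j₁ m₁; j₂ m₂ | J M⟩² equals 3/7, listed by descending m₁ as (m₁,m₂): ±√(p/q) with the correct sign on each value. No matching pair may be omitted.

Admissible pairs with m₁+m₂ = M = 2: (-1,3), (0,2), (1,1)
  (m₁,m₂)=(1,1): CG² = 15/28, CG = +√(15/28)
  (m₁,m₂)=(0,2): CG² = 3/7, CG = +√(3/7)   ← matches the target
  (m₁,m₂)=(-1,3): CG² = 1/28, CG = +√(1/28)
Pairs with CG² = 3/7: (0,2): +√(3/7)

(0,2): +√(3/7)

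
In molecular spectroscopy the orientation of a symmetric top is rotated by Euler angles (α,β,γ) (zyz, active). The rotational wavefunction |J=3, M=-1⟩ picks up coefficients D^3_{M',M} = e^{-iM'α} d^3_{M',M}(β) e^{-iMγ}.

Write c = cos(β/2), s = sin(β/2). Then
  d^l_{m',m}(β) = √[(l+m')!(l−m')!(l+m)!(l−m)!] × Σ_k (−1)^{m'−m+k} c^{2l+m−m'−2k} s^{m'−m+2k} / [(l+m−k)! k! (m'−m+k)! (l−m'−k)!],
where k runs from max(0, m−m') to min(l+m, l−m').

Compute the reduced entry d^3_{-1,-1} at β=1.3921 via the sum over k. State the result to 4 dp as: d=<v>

d=-0.3391

d^3_{-1,-1}(β=1.3921) via the finite sum:
With c≡cos(β/2)=0.767381 and s≡sin(β/2)=0.641192, N=[2·24·2·24]^{1/2}=48.000000
k: max(0,(-1)−(-1))=0 … min(3+(-1),3−(-1))=2
  k=0: (−1)^0·48.0000/(48)·0.7674^6·0.6412^0 = +0.204205
  k=1: (−1)^1·48.0000/(6)·0.7674^4·0.6412^2 = -1.140537
  k=2: (−1)^2·48.0000/(8)·0.7674^2·0.6412^4 = +0.597206
d^3_{-1,-1}(1.3921) = +0.204205 -1.140537 +0.597206 = -0.339126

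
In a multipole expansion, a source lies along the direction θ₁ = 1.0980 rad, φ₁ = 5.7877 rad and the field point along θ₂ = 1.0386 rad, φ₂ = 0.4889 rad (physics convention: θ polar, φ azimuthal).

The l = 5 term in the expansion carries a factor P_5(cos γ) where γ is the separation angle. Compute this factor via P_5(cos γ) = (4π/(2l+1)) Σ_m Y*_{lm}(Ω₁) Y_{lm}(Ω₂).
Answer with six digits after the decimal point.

-0.282592

Addition theorem: P_5(cos γ) = (4π/11) Σ_m Y*_{lm}(Ω₁) Y_{lm}(Ω₂), m = −5…5:
  m=-5: (-0.20442 - 0.16002j) × (-0.16906 - 0.14156j) = 0.01191 + 0.05599j  (running Σ = 0.01191 + 0.05599j)
  m=-4: (-0.16782 - 0.38492j) × (-0.15413 - 0.38058j) = -0.12063 + 0.12320j  (running Σ = -0.10872 + 0.17919j)
  m=-3: (0.01782 - 0.21074j) × (0.03030 - 0.29001j) = -0.06058 - 0.01155j  (running Σ = -0.16929 + 0.16764j)
  m=-2: (-0.12665 + 0.19338j) × (-0.08120 + 0.12050j) = -0.01302 - 0.03096j  (running Σ = -0.18231 + 0.13667j)
  m=-1: (-0.25089 + 0.13559j) × (-0.29543 + 0.15716j) = 0.05281 - 0.07949j  (running Σ = -0.12950 + 0.05719j)
  m=0: (0.17006 + 0.00000j) × (0.06842 + 0.00000j) = 0.01164 + 0.00000j  (running Σ = -0.11787 + 0.05719j)
  m=1: (0.25089 + 0.13559j) × (0.29543 + 0.15716j) = 0.05281 + 0.07949j  (running Σ = -0.06506 + 0.13667j)
  m=2: (-0.12665 - 0.19338j) × (-0.08120 - 0.12050j) = -0.01302 + 0.03096j  (running Σ = -0.07807 + 0.16764j)
  m=3: (-0.01782 - 0.21074j) × (-0.03030 - 0.29001j) = -0.06058 + 0.01155j  (running Σ = -0.13865 + 0.17919j)
  m=4: (-0.16782 + 0.38492j) × (-0.15413 + 0.38058j) = -0.12063 - 0.12320j  (running Σ = -0.25927 + 0.05599j)
  m=5: (0.20442 - 0.16002j) × (0.16906 - 0.14156j) = 0.01191 - 0.05599j  (running Σ = -0.24737 + 0.00000j)
Total Σ_m = -0.24737 + 0.00000j. Multiply by 1.142397: -0.28259 + 0.00000j. P_5(cos γ) = -0.282592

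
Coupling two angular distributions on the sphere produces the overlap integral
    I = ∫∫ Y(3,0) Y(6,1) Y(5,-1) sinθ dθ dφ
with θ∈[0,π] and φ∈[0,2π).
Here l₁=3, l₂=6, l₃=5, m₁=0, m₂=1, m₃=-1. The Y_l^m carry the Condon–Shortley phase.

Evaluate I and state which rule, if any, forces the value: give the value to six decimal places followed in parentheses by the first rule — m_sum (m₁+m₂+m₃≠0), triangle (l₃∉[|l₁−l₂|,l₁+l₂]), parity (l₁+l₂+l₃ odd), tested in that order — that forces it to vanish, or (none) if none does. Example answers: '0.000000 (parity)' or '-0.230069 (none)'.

-0.123080 (none)

Rules hold: Σm=0, L=14 even, 3≤5≤9.
N = 7·13·11 = 1001
Δ = 4!·2!·8!/15! = 1/675675
Racah Σ t=1..3: t=1:−1/8640 t=2:+1/2304 t=3:−1/8640 = 7/34560
⇒ 3j(3 6 5; 0 0 0)² = 7/429, sgn -1
Racah Σ t=1..3: t=1:−1/17280 t=2:+1/2880 t=3:−1/6912 = 1/6912
⇒ 3j(3 6 5; 0 1 -1)² = 5/429, sgn +1
4πI² = N·(3j₀)²·(3jₘ)² = 245/1287
I = -1·√(0.190365/4π) = -0.12308038
No selection rule forces the value: the integral is nonzero (none).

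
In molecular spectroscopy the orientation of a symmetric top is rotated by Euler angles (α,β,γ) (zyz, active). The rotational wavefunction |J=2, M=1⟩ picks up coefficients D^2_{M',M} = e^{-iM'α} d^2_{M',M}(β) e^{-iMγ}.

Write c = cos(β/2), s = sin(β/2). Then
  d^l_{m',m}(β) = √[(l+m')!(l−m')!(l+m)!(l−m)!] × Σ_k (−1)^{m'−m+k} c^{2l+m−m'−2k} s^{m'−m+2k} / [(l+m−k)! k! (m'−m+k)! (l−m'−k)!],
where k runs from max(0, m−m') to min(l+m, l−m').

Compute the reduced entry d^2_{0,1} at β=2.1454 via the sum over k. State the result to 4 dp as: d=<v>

d=-0.5588

d^2_{0,1}(β=2.1454) via the finite sum:
With c≡cos(β/2)=0.477754 and s≡sin(β/2)=0.878494, N=[2·2·6·1]^{1/2}=4.898979
The bounds max(0,m−m')=1 and min(l+m,l−m')=2 give 2 terms
  k=1: (−1)^0·4.8990/(2)·0.4778^3·0.8785^1 = +0.234654
  k=2: (−1)^1·4.8990/(2)·0.4778^1·0.8785^3 = -0.793407
d^2_{0,1}(2.1454) = +0.234654 -0.793407 = -0.558753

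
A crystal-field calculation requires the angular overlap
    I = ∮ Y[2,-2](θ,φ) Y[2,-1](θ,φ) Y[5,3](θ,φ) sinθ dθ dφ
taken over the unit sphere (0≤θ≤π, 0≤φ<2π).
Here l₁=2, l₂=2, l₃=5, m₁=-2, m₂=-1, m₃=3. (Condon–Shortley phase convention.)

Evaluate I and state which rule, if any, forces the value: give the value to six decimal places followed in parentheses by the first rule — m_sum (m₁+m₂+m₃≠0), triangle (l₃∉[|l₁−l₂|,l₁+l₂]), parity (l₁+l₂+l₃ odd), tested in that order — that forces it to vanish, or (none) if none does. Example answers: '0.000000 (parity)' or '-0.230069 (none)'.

0.000000 (triangle)

triangle: need 0≤l₃≤4, have 5; I=0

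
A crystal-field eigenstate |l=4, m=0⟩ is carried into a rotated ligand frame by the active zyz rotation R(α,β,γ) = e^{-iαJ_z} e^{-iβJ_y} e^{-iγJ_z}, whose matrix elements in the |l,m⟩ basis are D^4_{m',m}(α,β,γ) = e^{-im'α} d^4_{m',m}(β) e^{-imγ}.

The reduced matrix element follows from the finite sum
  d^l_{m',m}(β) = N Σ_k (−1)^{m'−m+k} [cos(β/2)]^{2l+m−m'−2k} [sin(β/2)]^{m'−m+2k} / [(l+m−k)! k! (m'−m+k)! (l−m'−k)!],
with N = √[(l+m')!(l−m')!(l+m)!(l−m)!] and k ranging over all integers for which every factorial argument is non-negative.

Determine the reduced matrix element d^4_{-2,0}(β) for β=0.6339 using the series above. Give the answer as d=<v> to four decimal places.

d=0.4915

d^4_{-2,0}(β=0.6339) via the finite sum:
c=cos(0.633900/2)=0.950190, s=sin(0.633900/2)=0.311670; N=√[2·720·24·24]=910.735966
k∈{2,3,4} keeps every argument non-negative
  k=2: (−1)^0·910.7360/(96)·0.9502^6·0.3117^2 = +0.678227
  k=3: (−1)^1·910.7360/(36)·0.9502^4·0.3117^4 = -0.194586
  k=4: (−1)^2·910.7360/(96)·0.9502^2·0.3117^6 = +0.007851
d^4_{-2,0}(0.6339) = +0.678227 -0.194586 +0.007851 = +0.491491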